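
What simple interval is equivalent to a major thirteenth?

Each octave removed subtracts seven from the number: 13 − 7 = 6.
Quality carries through unchanged, so the simple form is a major sixth.

major sixth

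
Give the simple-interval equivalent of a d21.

Subtracting seven from the interval number removes an octave: 21 − 14 = 7.
Quality carries through unchanged, so the simple form is a diminished seventh.

diminished 7th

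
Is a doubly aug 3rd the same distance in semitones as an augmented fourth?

Yes

A doubly augmented third spans 6 semitones, and an augmented fourth also spans 6 semitones — they're enharmonic.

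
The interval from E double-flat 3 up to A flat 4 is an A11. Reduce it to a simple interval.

augmented 4th

Take out an octave (7 from the number): 11 − 7 = 4.
That makes an augmented eleventh a compound augmented fourth — an octave plus an augmented fourth.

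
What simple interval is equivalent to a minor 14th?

Each octave removed subtracts seven from the number: 14 − 7 = 7.
So a minor fourteenth is an octave plus a minor seventh. The quality is unchanged.

m7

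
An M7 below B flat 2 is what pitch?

C flat 2

Counting seven letter names down from B lands on C.
A major seventh is 11 semitones; 11 semitones down from Bb2 gives Cb2.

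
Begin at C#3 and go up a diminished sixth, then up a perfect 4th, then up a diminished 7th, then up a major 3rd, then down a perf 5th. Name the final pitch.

Abb4

A diminished sixth up from C#3 is Ab3.
A perfect fourth up from Ab3 is Db4.
A diminished seventh up from Db4 is Cbb5.
A major third up from Cbb5 is Ebb5.
A perfect fifth down from Ebb5 is Abb4.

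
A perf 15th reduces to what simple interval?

P8

Take out an octave (7 from the number): 15 − 7 = 8.
So a perfect fifteenth is an octave plus a perfect octave. The quality is unchanged.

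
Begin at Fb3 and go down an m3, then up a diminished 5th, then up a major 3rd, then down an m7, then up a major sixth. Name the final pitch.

A minor third down from Fb3 is Db3.
Up a diminished fifth from Db3: Abb3 (6 semitones up).
Abb3 up a major third → Cb4 (4 semitones).
Cb4 down a minor seventh → Db3 (10 semitones).
Db3 up a major sixth → Bb3 (9 semitones).

Bb3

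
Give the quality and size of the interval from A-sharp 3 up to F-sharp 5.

A to F spans six letter names (A-B-C-D-E-F), plus an octave — that makes it a thirteenth of some quality.
A#3 to F#5 is 20 semitones, a half step short of the major thirteenth (21), so this is minor.
(Equivalently, a compound minor sixth: a minor sixth plus an octave.)

m13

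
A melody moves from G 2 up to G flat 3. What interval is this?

diminished 8th

G to G is the same letter name, plus an octave: an octave.
A perfect octave would be 12 semitones; G2 to Gb3 is 11, one semitone narrower, so the interval is diminished.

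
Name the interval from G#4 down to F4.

Descending from G#4 to F4 is the same interval as ascending F4 to G#4.
F to G spans two letter names (F-G), so the interval is some kind of second.
The major second is 2 semitones; here we have 3, one semitone wider: augmented.

A2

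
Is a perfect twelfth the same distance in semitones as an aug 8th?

19 semitones (perfect twelfth) vs 13 semitones (augmented octave): not equal.

No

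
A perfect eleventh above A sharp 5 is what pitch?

D sharp 7

Counting four letter names plus an octave up from A lands on D.
Moving 17 semitones up from A#5 (the size of a perfect eleventh) reaches D#7.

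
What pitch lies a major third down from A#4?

The third takes the letter from A down to F.
A major third spans 4 semitones, so from A#4 the target pitch is F#4.

F#4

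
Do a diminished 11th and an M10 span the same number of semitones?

Yes

Both span 16 semitones: a diminished eleventh and a major tenth are the same chromatic distance.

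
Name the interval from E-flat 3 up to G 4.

E to G spans three letter names (E-F-G), plus an octave — that makes it a tenth of some quality.
The major tenth spans 16 semitones, and Eb3 to G4 is exactly 16 semitones — so this is a major tenth.
(Equivalently, a compound major third: a major third plus an octave.)

M10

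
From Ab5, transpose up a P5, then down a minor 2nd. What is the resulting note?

D6

Up a perfect fifth from Ab5: Eb6 (7 semitones up).
Down a minor second from Eb6: D6 (1 semitone down).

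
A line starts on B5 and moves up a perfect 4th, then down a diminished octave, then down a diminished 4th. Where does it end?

A perfect fourth up from B5 is E6.
E6 down a diminished octave → E#5 (11 semitones).
E#5 down a diminished fourth → B##4 (4 semitones).

B##4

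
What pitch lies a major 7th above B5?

A#6

Counting seven letter names up from B lands on A.
A major seventh is 11 semitones; 11 semitones up from B5 gives A#6.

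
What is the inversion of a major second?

Inverted interval numbers add to nine, so a second pairs with a seventh (2 + 7 = 9).
Quality inverts too: major becomes minor. That makes the inversion a minor seventh.

minor 7th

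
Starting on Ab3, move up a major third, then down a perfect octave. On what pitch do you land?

C3

Ab3 up a major third → C4 (4 semitones).
A perfect octave down from C4 is C3.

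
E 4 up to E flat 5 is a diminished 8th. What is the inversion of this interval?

A1

The rule of nine gives the new number: 9 − 8 = 1, so an octave becomes a unison.
Quality inverts too: diminished becomes augmented. That makes the inversion an augmented unison.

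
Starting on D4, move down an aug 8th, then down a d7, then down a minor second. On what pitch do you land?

D#2

An augmented octave down from D4 is Db3.
Down a diminished seventh from Db3: E2 (9 semitones down).
A minor second down from E2 is D#2.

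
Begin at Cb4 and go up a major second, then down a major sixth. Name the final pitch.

Fb3

Cb4 up a major second → Db4 (2 semitones).
Down a major sixth from Db4: Fb3 (9 semitones down).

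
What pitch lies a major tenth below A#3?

F#2

The tenth's letter: A down three letter names plus an octave → F.
A major tenth spans 16 semitones, so from A#3 the target pitch is F#2.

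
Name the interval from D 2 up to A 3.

perfect 12th

D to A spans five letter names (D-E-F-G-A), plus an octave — that makes it a twelfth of some quality.
D2 to A3 is 19 semitones, matching the perfect twelfth exactly, so the quality is perfect.
(Equivalently, a compound perfect fifth: a perfect fifth plus an octave.)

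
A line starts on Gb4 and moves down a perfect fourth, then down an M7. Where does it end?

Ebb3

Down a perfect fourth from Gb4: Db4 (5 semitones down).
A major seventh down from Db4 is Ebb3.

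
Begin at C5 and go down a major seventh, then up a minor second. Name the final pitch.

Down a major seventh from C5: Db4 (11 semitones down).
A minor second up from Db4 is Ebb4.

Ebb4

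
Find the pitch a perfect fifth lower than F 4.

B-flat 3

The fifth takes the letter from F down to B.
A perfect fifth is 7 semitones; 7 semitones down from F4 gives Bb3.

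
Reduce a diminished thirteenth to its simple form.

diminished 6th

Each octave removed subtracts seven from the number: 13 − 7 = 6.
Quality carries through unchanged, so the simple form is a diminished sixth.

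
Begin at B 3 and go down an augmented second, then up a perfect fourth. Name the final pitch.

D flat 4

B3 down an augmented second → Ab3 (3 semitones).
Ab3 up a perfect fourth → Db4 (5 semitones).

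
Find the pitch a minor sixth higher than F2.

Counting six letter names up from F lands on D.
A minor sixth is 8 semitones; 8 semitones up from F2 gives Db3.

Db3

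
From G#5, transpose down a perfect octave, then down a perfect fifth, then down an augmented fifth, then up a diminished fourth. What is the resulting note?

Bbb3

G#5 down a perfect octave → G#4 (12 semitones).
G#4 down a perfect fifth → C#4 (7 semitones).
Down an augmented fifth from C#4: F3 (8 semitones down).
A diminished fourth up from F3 is Bbb3.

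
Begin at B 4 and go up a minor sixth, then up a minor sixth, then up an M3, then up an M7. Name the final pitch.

Up a minor sixth from B4: G5 (8 semitones up).
G5 up a minor sixth → Eb6 (8 semitones).
Up a major third from Eb6: G6 (4 semitones up).
A major seventh up from G6 is F#7.

F sharp 7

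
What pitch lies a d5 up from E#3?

B3

The fifth takes the letter from E up to B.
A diminished fifth is 6 semitones; 6 semitones up from E#3 gives B3.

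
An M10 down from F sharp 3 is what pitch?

D 2

Three letters down from F (plus an octave) reaches D.
Moving 16 semitones down from F#3 (the size of a major tenth) reaches D2.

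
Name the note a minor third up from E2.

Counting three letter names up from E lands on G.
A minor third spans 3 semitones, so from E2 the target pitch is G2.

G2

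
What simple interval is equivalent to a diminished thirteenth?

diminished sixth

Subtracting seven from the interval number removes an octave: 13 − 7 = 6.
So a diminished thirteenth is an octave plus a diminished sixth. The quality is unchanged.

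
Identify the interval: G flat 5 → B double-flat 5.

G to B spans three letter names (G-A-B) — that makes it a third of some quality.
A major third would be 4 semitones, but Gb5 to Bbb5 is 3 — one semitone narrower, making it a minor third.

minor 3rd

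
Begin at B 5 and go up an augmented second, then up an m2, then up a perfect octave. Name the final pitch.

D sharp 7

Up an augmented second from B5: C##6 (3 semitones up).
C##6 up a minor second → D#6 (1 semitone).
D#6 up a perfect octave → D#7 (12 semitones).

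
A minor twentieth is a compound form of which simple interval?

Each octave removed subtracts seven from the number: 20 − 14 = 6.
Quality carries through unchanged, so the simple form is a minor sixth.

minor 6th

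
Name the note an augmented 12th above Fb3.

The twelfth's letter: F up five letter names plus an octave → C.
An augmented twelfth is 20 semitones; 20 semitones up from Fb3 gives C5.

C5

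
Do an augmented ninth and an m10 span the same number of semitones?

Yes

Both span 15 semitones: an augmented ninth and a minor tenth are the same chromatic distance.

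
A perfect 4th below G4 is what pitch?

D4

The fourth takes the letter from G down to D.
A perfect fourth spans 5 semitones, so from G4 the target pitch is D4.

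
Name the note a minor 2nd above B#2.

C#3

Counting two letter names up from B lands on C.
A minor second spans 1 semitone, so from B#2 the target pitch is C#3.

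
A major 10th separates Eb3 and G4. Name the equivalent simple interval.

Each octave removed subtracts seven from the number: 10 − 7 = 3.
So a major tenth is an octave plus a major third. The quality is unchanged.

major third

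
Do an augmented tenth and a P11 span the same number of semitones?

An augmented tenth = 17 semitones = a perfect eleventh; enharmonically equal.

Yes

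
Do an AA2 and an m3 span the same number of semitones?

A doubly augmented second is 4 semitones but a minor third is 3 semitones — different sizes.

No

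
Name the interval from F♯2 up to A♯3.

major 10th

F to A spans three letter names (F-G-A), plus an octave: a tenth.
The major tenth spans 16 semitones, and F#2 to A#3 is exactly 16 semitones — so this is a major tenth.
(Equivalently, a compound major third: a major third plus an octave.)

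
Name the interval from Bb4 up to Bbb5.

B to B is the same letter name, plus an octave, so the interval is some kind of octave.
A perfect octave would be 12 semitones; Bb4 to Bbb5 is 11, one semitone narrower, so the interval is diminished.

diminished 8th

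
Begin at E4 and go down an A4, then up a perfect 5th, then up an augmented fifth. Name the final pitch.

C#5

An augmented fourth down from E4 is Bb3.
Up a perfect fifth from Bb3: F4 (7 semitones up).
Up an augmented fifth from F4: C#5 (8 semitones up).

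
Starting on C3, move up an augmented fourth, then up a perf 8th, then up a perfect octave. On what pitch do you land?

C3 up an augmented fourth → F#3 (6 semitones).
F#3 up a perfect octave → F#4 (12 semitones).
Up a perfect octave from F#4: F#5 (12 semitones up).

F#5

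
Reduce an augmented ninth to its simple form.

augmented 2nd

Each octave removed subtracts seven from the number: 9 − 7 = 2.
So an augmented ninth is an octave plus an augmented second. The quality is unchanged.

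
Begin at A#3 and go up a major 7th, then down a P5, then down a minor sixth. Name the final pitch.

A major seventh up from A#3 is G##4.
Down a perfect fifth from G##4: C##4 (7 semitones down).
Down a minor sixth from C##4: E##3 (8 semitones down).

E##3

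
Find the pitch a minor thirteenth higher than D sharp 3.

B 4

Counting six letter names plus an octave up from D lands on B.
A minor thirteenth spans 20 semitones, so from D#3 the target pitch is B4.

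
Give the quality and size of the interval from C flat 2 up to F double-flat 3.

d11

C to F spans four letter names (C-D-E-F), plus an octave, so the interval is some kind of eleventh.
The perfect eleventh is 17 semitones; here we have 16, one semitone narrower: diminished.
(Equivalently, a compound diminished fourth: a diminished fourth plus an octave.)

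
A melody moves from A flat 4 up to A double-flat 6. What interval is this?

diminished 15th

A to A is the same letter name, plus 2 octaves, so the interval is some kind of fifteenth.
A perfect fifteenth would be 24 semitones; Ab4 to Abb6 is 23, one semitone narrower, so the interval is diminished.
(Equivalently, a compound diminished octave: a diminished octave plus an octave.)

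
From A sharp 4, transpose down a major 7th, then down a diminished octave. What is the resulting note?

B sharp 2

Down a major seventh from A#4: B3 (11 semitones down).
B3 down a diminished octave → B#2 (11 semitones).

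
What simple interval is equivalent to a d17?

d3

Take out 2 octaves (14 from the number): 17 − 14 = 3.
That makes a diminished seventeenth a compound diminished third — 2 octaves plus a diminished third.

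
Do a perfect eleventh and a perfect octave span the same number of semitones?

No

A perfect eleventh is 17 semitones but a perfect octave is 12 semitones — different sizes.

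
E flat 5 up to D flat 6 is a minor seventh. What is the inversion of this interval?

Interval numbers invert to sum to nine: 7 + 2 = 9, so a seventh inverts to a second.
And minor becomes major under inversion, so we get a major second.

M2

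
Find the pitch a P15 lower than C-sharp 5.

For a fifteenth the letter name doesn't change: still C, two octaves down.
Moving 24 semitones down from C#5 (the size of a perfect fifteenth) reaches C#3.

C-sharp 3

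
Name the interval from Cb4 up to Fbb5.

C to F spans four letter names (C-D-E-F), plus an octave, so the interval is some kind of eleventh.
The perfect eleventh is 17 semitones; here we have 16, one semitone narrower: diminished.
(Equivalently, a compound diminished fourth: a diminished fourth plus an octave.)

diminished 11th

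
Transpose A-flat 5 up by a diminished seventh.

G-double-flat 6

Counting seven letter names up from A lands on G.
A diminished seventh spans 9 semitones, so from Ab5 the target pitch is Gbb6.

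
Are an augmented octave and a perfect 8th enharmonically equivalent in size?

No

An augmented octave is 13 semitones but a perfect octave is 12 semitones — different sizes.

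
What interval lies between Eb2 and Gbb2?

diminished 3rd

E to G spans three letter names (E-F-G): a third.
A major third would be 4 semitones; Eb2 to Gbb2 is 2, two semitones narrower, so the interval is diminished.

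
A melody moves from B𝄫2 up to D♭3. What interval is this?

major 3rd

B to D spans three letter names (B-C-D) — that makes it a third of some quality.
Counting semitones, Bbb2→Db3 is 4, which is the major third.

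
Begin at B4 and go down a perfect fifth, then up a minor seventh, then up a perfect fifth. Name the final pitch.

A perfect fifth down from B4 is E4.
E4 up a minor seventh → D5 (10 semitones).
D5 up a perfect fifth → A5 (7 semitones).

A5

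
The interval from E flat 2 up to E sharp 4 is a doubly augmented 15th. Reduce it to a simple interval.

Take out an octave (7 from the number): 15 − 7 = 8.
Quality carries through unchanged, so the simple form is a doubly augmented octave.

doubly augmented 8th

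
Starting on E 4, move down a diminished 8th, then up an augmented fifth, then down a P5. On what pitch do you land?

Down a diminished octave from E4: E#3 (11 semitones down).
Up an augmented fifth from E#3: B##3 (8 semitones up).
B##3 down a perfect fifth → E##3 (7 semitones).

E double-sharp 3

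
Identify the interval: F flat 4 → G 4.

augmented second

F to G spans two letter names (F-G), so the interval is some kind of second.
A major second would be 2 semitones; Fb4 to G4 is 3, one semitone wider, so the interval is augmented.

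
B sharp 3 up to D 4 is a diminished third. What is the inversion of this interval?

augmented 6th

The rule of nine gives the new number: 9 − 3 = 6, so a third becomes a sixth.
The quality also flips — diminished becomes augmented — giving an augmented sixth.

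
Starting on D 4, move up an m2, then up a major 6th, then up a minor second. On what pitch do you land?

D flat 5

Up a minor second from D4: Eb4 (1 semitone up).
A major sixth up from Eb4 is C5.
A minor second up from C5 is Db5.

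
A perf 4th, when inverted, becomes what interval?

The rule of nine gives the new number: 9 − 4 = 5, so a fourth becomes a fifth.
The quality also flips — perfect stays perfect — giving a perfect fifth.

perfect fifth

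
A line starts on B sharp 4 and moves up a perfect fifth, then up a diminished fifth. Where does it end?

Up a perfect fifth from B#4: F##5 (7 semitones up).
A diminished fifth up from F##5 is C#6.

C sharp 6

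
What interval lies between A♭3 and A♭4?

P8

A to A is the same letter name, plus an octave — that makes it an octave of some quality.
Counting semitones, Ab3→Ab4 is 12, which is the perfect octave.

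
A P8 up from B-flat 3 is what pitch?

For an octave the letter name doesn't change: still B, an octave up.
Moving 12 semitones up from Bb3 (the size of a perfect octave) reaches Bb4.

B-flat 4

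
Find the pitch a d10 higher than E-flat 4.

The tenth's letter: E up three letter names plus an octave → G.
A diminished tenth is 14 semitones; 14 semitones up from Eb4 gives Gbb5.

G-double-flat 5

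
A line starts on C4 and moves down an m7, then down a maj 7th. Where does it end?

Eb2

Down a minor seventh from C4: D3 (10 semitones down).
D3 down a major seventh → Eb2 (11 semitones).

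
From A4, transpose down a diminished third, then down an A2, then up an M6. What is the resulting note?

C#5

A4 down a diminished third → F##4 (2 semitones).
Down an augmented second from F##4: E4 (3 semitones down).
E4 up a major sixth → C#5 (9 semitones).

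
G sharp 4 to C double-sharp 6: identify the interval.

G to C spans four letter names (G-A-B-C), plus an octave — that makes it an eleventh of some quality.
G#4 to C##6 spans 18 semitones — one semitone wider than the perfect eleventh (17) — giving an augmented eleventh.
(Equivalently, a compound augmented fourth: an augmented fourth plus an octave.)

augmented eleventh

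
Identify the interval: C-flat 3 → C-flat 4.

perfect octave

C to C is the same letter name, plus an octave: an octave.
The perfect octave spans 12 semitones, and Cb3 to Cb4 is exactly 12 semitones — so this is a perfect octave.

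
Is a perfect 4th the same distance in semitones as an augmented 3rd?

A perfect fourth = 5 semitones = an augmented third; enharmonically equal.

Yes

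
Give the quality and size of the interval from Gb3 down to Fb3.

major 2nd

Descending from Gb3 to Fb3 is the same interval as ascending Fb3 to Gb3.
F to G spans two letter names (F-G) — that makes it a second of some quality.
Counting semitones, Fb3→Gb3 is 2, which is the major second.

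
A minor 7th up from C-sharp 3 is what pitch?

B 3

Seven letter names up from C: B.
A minor seventh spans 10 semitones, so from C#3 the target pitch is B3.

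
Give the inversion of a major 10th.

First reduce the compound major tenth to its simple form, a major third.
Inverted interval numbers add to nine, so a third pairs with a sixth (3 + 6 = 9).
And major becomes minor under inversion, so we get a minor sixth.

minor sixth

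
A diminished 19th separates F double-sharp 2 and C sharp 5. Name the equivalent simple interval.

d5

Each octave removed subtracts seven from the number: 19 − 14 = 5.
So a diminished nineteenth is 2 octaves plus a diminished fifth. The quality is unchanged.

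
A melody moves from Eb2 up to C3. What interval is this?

E to C spans six letter names (E-F-G-A-B-C): a sixth.
The major sixth spans 9 semitones, and Eb2 to C3 is exactly 9 semitones — so this is a major sixth.

major sixth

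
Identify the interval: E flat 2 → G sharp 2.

E to G spans three letter names (E-F-G): a third.
Eb2 to G#2 spans 5 semitones — one semitone wider than the major third (4) — giving an augmented third.

augmented third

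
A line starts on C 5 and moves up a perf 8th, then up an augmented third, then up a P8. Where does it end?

E sharp 7

Up a perfect octave from C5: C6 (12 semitones up).
An augmented third up from C6 is E#6.
Up a perfect octave from E#6: E#7 (12 semitones up).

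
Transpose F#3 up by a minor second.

G3

Two letter names up from F: G.
A minor second is 1 semitone; 1 semitone up from F#3 gives G3.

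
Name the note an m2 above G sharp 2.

The second takes the letter from G up to A.
A minor second spans 1 semitone, so from G#2 the target pitch is A2.

A 2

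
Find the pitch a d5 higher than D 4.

Counting five letter names up from D lands on A.
A diminished fifth is 6 semitones; 6 semitones up from D4 gives Ab4.

A flat 4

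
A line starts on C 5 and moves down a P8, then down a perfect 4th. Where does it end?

G 3

C5 down a perfect octave → C4 (12 semitones).
A perfect fourth down from C4 is G3.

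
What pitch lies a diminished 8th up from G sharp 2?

For an octave the letter name doesn't change: still G, an octave up.
A diminished octave is 11 semitones; 11 semitones up from G#2 gives G3.

G 3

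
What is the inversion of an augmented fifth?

diminished fourth

Inverted interval numbers add to nine, so a fifth pairs with a fourth (5 + 4 = 9).
And augmented becomes diminished under inversion, so we get a diminished fourth.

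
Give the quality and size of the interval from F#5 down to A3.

M13

Descending from F#5 to A3 is the same interval as ascending A3 to F#5.
A to F spans six letter names (A-B-C-D-E-F), plus an octave, so the interval is some kind of thirteenth.
A3 to F#5 is 21 semitones, matching the major thirteenth exactly, so the quality is major.
(Equivalently, a compound major sixth: a major sixth plus an octave.)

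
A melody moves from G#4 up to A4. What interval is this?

minor second

G to A spans two letter names (G-A) — that makes it a second of some quality.
At 1 semitone, G#4→A4 falls one short of a major second: minor.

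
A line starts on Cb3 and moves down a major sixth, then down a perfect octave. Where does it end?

Cb3 down a major sixth → Ebb2 (9 semitones).
Ebb2 down a perfect octave → Ebb1 (12 semitones).

Ebb1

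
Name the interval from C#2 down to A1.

Descending from C#2 to A1 is the same interval as ascending A1 to C#2.
A to C spans three letter names (A-B-C), so the interval is some kind of third.
The major third spans 4 semitones, and A1 to C#2 is exactly 4 semitones — so this is a major third.

M3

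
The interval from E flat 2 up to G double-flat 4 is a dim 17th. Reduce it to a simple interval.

diminished third

Subtracting seven from the interval number removes an octave: 17 − 14 = 3.
That makes a diminished seventeenth a compound diminished third — 2 octaves plus a diminished third.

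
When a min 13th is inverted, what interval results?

First reduce the compound minor thirteenth to its simple form, a minor sixth.
The rule of nine gives the new number: 9 − 6 = 3, so a sixth becomes a third.
The quality also flips — minor becomes major — giving a major third.

M3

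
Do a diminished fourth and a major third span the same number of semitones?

Yes

A diminished fourth = 4 semitones = a major third; enharmonically equal.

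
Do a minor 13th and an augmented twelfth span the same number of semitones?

A minor thirteenth = 20 semitones = an augmented twelfth; enharmonically equal.

Yes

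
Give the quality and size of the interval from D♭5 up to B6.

augmented 13th

D to B spans six letter names (D-E-F-G-A-B), plus an octave — that makes it a thirteenth of some quality.
Db5 to B6 spans 22 semitones — one semitone wider than the major thirteenth (21) — giving an augmented thirteenth.
(Equivalently, a compound augmented sixth: an augmented sixth plus an octave.)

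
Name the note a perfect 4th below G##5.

D##5

The fourth takes the letter from G down to D.
Moving 5 semitones down from G##5 (the size of a perfect fourth) reaches D##5.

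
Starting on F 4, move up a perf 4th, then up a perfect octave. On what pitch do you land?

Up a perfect fourth from F4: Bb4 (5 semitones up).
Bb4 up a perfect octave → Bb5 (12 semitones).

B flat 5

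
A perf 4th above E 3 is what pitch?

Four letter names up from E: A.
A perfect fourth spans 5 semitones, so from E3 the target pitch is A3.

A 3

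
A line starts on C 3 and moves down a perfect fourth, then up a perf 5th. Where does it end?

Down a perfect fourth from C3: G2 (5 semitones down).
A perfect fifth up from G2 is D3.

D 3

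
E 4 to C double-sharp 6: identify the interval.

augmented thirteenth

E to C spans six letter names (E-F-G-A-B-C), plus an octave — that makes it a thirteenth of some quality.
E4 to C##6 spans 22 semitones — one semitone wider than the major thirteenth (21) — giving an augmented thirteenth.
(Equivalently, a compound augmented sixth: an augmented sixth plus an octave.)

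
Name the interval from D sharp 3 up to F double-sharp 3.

D to F spans three letter names (D-E-F): a third.
The major third spans 4 semitones, and D#3 to F##3 is exactly 4 semitones — so this is a major third.

major 3rd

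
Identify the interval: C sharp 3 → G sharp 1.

Descending from C#3 to G#1 is the same interval as ascending G#1 to C#3.
G to C spans four letter names (G-A-B-C), plus an octave, so the interval is some kind of eleventh.
The perfect eleventh spans 17 semitones, and G#1 to C#3 is exactly 17 semitones — so this is a perfect eleventh.
(Equivalently, a compound perfect fourth: a perfect fourth plus an octave.)

perfect eleventh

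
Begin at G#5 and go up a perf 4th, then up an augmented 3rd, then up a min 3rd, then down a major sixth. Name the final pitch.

A perfect fourth up from G#5 is C#6.
C#6 up an augmented third → E##6 (5 semitones).
Up a minor third from E##6: G##6 (3 semitones up).
G##6 down a major sixth → B#5 (9 semitones).

B#5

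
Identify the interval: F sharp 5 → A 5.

m3

F to A spans three letter names (F-G-A): a third.
At 3 semitones, F#5→A5 falls one short of a major third: minor.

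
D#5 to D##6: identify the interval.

augmented 8th

D to D is the same letter name, plus an octave: an octave.
The perfect octave is 12 semitones; here we have 13, one semitone wider: augmented.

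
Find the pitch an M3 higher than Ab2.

Three letter names up from A: C.
A major third spans 4 semitones, so from Ab2 the target pitch is C3.

C3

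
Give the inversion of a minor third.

Interval numbers invert to sum to nine: 3 + 6 = 9, so a third inverts to a sixth.
Quality inverts too: minor becomes major. That makes the inversion a major sixth.

major sixth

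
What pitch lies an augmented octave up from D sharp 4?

For an octave the letter name doesn't change: still D, an octave up.
An augmented octave spans 13 semitones, so from D#4 the target pitch is D##5.

D double-sharp 5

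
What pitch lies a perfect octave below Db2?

For an octave the letter name doesn't change: still D, an octave down.
A perfect octave is 12 semitones; 12 semitones down from Db2 gives Db1.

Db1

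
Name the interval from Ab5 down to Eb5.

Descending from Ab5 to Eb5 is the same interval as ascending Eb5 to Ab5.
E to A spans four letter names (E-F-G-A) — that makes it a fourth of some quality.
Eb5 to Ab5 is 5 semitones, matching the perfect fourth exactly, so the quality is perfect.

P4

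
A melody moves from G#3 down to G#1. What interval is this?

perfect 15th

Descending from G#3 to G#1 is the same interval as ascending G#1 to G#3.
G to G is the same letter name, plus 2 octaves: a fifteenth.
Counting semitones, G#1→G#3 is 24, which is the perfect fifteenth.
(Equivalently, a compound perfect octave: a perfect octave plus an octave.)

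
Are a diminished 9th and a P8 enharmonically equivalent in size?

Yes

A diminished ninth spans 12 semitones, and a perfect octave also spans 12 semitones — they're enharmonic.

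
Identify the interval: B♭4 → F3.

Descending from Bb4 to F3 is the same interval as ascending F3 to Bb4.
F to B spans four letter names (F-G-A-B), plus an octave, so the interval is some kind of eleventh.
Counting semitones, F3→Bb4 is 17, which is the perfect eleventh.
(Equivalently, a compound perfect fourth: a perfect fourth plus an octave.)

perfect eleventh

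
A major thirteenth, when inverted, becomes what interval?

minor 3rd

First reduce the compound major thirteenth to its simple form, a major sixth.
Interval numbers invert to sum to nine: 6 + 3 = 9, so a sixth inverts to a third.
And major becomes minor under inversion, so we get a minor third.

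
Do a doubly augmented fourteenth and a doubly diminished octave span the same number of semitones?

A doubly augmented fourteenth spans 25 semitones; a doubly diminished octave spans 10 semitones. They differ by 15.

No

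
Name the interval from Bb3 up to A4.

major seventh

B to A spans seven letter names (B-C-D-E-F-G-A) — that makes it a seventh of some quality.
The major seventh spans 11 semitones, and Bb3 to A4 is exactly 11 semitones — so this is a major seventh.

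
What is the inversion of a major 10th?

First reduce the compound major tenth to its simple form, a major third.
The rule of nine gives the new number: 9 − 3 = 6, so a third becomes a sixth.
The quality also flips — major becomes minor — giving a minor sixth.

minor sixth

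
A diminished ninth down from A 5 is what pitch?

The ninth's letter: A down two letter names plus an octave → G.
A diminished ninth is 12 semitones; 12 semitones down from A5 gives G##4.

G double-sharp 4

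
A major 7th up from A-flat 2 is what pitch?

G 3

Seven letter names up from A: G.
A major seventh spans 11 semitones, so from Ab2 the target pitch is G3.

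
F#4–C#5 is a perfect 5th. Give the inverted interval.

perfect 4th

The rule of nine gives the new number: 9 − 5 = 4, so a fifth becomes a fourth.
Quality inverts too: perfect stays perfect. That makes the inversion a perfect fourth.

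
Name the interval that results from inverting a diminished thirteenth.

augmented third

First reduce the compound diminished thirteenth to its simple form, a diminished sixth.
Inverted interval numbers add to nine, so a sixth pairs with a third (6 + 3 = 9).
Quality inverts too: diminished becomes augmented. That makes the inversion an augmented third.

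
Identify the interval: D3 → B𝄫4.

diminished 13th

D to B spans six letter names (D-E-F-G-A-B), plus an octave: a thirteenth.
The major thirteenth is 21 semitones; here we have 19, two semitones narrower: diminished.
(Equivalently, a compound diminished sixth: a diminished sixth plus an octave.)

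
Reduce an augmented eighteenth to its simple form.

augmented 4th

Take out 2 octaves (14 from the number): 18 − 14 = 4.
Quality carries through unchanged, so the simple form is an augmented fourth.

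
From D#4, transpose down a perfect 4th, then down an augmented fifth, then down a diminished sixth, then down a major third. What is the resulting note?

Down a perfect fourth from D#4: A#3 (5 semitones down).
An augmented fifth down from A#3 is D3.
A diminished sixth down from D3 is F##2.
F##2 down a major third → D#2 (4 semitones).

D#2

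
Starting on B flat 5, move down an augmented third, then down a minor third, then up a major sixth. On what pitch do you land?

An augmented third down from Bb5 is Gbb5.
Down a minor third from Gbb5: Ebb5 (3 semitones down).
Ebb5 up a major sixth → Cb6 (9 semitones).

C flat 6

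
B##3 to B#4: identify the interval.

B to B is the same letter name, plus an octave — that makes it an octave of some quality.
B##3 to B#4 spans 11 semitones — one semitone narrower than the perfect octave (12) — giving a diminished octave.

d8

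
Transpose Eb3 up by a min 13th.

Six letters up from E (plus an octave) reaches C.
A minor thirteenth spans 20 semitones, so from Eb3 the target pitch is Cb5.

Cb5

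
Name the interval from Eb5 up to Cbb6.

diminished sixth

E to C spans six letter names (E-F-G-A-B-C) — that makes it a sixth of some quality.
Eb5 to Cbb6 spans 7 semitones — two semitones narrower than the major sixth (9) — giving a diminished sixth.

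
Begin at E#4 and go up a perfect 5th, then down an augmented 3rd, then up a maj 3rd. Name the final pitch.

A perfect fifth up from E#4 is B#4.
An augmented third down from B#4 is G4.
A major third up from G4 is B4.

B4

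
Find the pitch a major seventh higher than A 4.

G sharp 5

Counting seven letter names up from A lands on G.
A major seventh spans 11 semitones, so from A4 the target pitch is G#5.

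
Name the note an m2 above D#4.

Counting two letter names up from D lands on E.
A minor second spans 1 semitone, so from D#4 the target pitch is E4.

E4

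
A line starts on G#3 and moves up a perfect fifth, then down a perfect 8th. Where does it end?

D#3

G#3 up a perfect fifth → D#4 (7 semitones).
Down a perfect octave from D#4: D#3 (12 semitones down).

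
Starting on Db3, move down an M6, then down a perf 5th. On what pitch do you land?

Bbb1

A major sixth down from Db3 is Fb2.
Down a perfect fifth from Fb2: Bbb1 (7 semitones down).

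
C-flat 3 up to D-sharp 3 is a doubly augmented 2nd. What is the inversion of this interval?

Inverted interval numbers add to nine, so a second pairs with a seventh (2 + 7 = 9).
And doubly augmented becomes doubly diminished under inversion, so we get a doubly diminished seventh.

doubly diminished seventh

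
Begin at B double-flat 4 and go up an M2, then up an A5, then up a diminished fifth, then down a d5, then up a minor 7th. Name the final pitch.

Bbb4 up a major second → Cb5 (2 semitones).
An augmented fifth up from Cb5 is G5.
A diminished fifth up from G5 is Db6.
Db6 down a diminished fifth → G5 (6 semitones).
Up a minor seventh from G5: F6 (10 semitones up).

F 6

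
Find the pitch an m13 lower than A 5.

Counting six letter names plus an octave down from A lands on C.
Moving 20 semitones down from A5 (the size of a minor thirteenth) reaches C#4.

C-sharp 4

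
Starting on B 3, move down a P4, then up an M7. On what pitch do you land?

B3 down a perfect fourth → F#3 (5 semitones).
F#3 up a major seventh → E#4 (11 semitones).

E sharp 4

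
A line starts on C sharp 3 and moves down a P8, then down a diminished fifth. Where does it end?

A perfect octave down from C#3 is C#2.
C#2 down a diminished fifth → F##1 (6 semitones).

F double-sharp 1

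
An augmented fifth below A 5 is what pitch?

D-flat 5

Counting five letter names down from A lands on D.
Moving 8 semitones down from A5 (the size of an augmented fifth) reaches Db5.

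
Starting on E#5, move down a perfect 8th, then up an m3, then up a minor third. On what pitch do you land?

B4

Down a perfect octave from E#5: E#4 (12 semitones down).
A minor third up from E#4 is G#4.
A minor third up from G#4 is B4.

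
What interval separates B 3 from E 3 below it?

Descending from B3 to E3 is the same interval as ascending E3 to B3.
E to B spans five letter names (E-F-G-A-B): a fifth.
E3 to B3 is 7 semitones, matching the perfect fifth exactly, so the quality is perfect.

P5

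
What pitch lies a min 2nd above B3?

The second takes the letter from B up to C.
Moving 1 semitone up from B3 (the size of a minor second) reaches C4.

C4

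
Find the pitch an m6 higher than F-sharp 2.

Counting six letter names up from F lands on D.
Moving 8 semitones up from F#2 (the size of a minor sixth) reaches D3.

D 3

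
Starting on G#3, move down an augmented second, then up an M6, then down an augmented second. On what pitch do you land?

Cb4

G#3 down an augmented second → F3 (3 semitones).
A major sixth up from F3 is D4.
An augmented second down from D4 is Cb4.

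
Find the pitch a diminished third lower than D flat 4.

B 3

The third takes the letter from D down to B.
A diminished third is 2 semitones; 2 semitones down from Db4 gives B3.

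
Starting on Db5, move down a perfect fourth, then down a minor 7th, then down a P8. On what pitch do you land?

Bb2

Db5 down a perfect fourth → Ab4 (5 semitones).
A minor seventh down from Ab4 is Bb3.
Down a perfect octave from Bb3: Bb2 (12 semitones down).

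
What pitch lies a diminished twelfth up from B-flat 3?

Counting five letter names plus an octave up from B lands on F.
Moving 18 semitones up from Bb3 (the size of a diminished twelfth) reaches Fb5.

F-flat 5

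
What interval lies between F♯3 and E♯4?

F to E spans seven letter names (F-G-A-B-C-D-E): a seventh.
The major seventh spans 11 semitones, and F#3 to E#4 is exactly 11 semitones — so this is a major seventh.

major seventh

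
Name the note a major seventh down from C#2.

The seventh takes the letter from C down to D.
Moving 11 semitones down from C#2 (the size of a major seventh) reaches D1.

D1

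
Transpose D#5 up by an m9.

The ninth's letter: D up two letter names plus an octave → E.
A minor ninth spans 13 semitones, so from D#5 the target pitch is E6.

E6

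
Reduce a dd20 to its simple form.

Each octave removed subtracts seven from the number: 20 − 14 = 6.
So a doubly diminished twentieth is 2 octaves plus a doubly diminished sixth. The quality is unchanged.

dd6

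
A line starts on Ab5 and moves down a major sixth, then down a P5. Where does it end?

Fb4

Down a major sixth from Ab5: Cb5 (9 semitones down).
Cb5 down a perfect fifth → Fb4 (7 semitones).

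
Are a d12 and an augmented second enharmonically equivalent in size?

No

18 semitones (diminished twelfth) vs 3 semitones (augmented second): not equal.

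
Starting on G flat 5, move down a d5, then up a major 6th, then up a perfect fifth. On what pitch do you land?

E 6

Gb5 down a diminished fifth → C5 (6 semitones).
A major sixth up from C5 is A5.
A perfect fifth up from A5 is E6.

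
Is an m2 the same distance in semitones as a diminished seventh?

No

A minor second spans 1 semitone; a diminished seventh spans 9 semitones. They differ by 8.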